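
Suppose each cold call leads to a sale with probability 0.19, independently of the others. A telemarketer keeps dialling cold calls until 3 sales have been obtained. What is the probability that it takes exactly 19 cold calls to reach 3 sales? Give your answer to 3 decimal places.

Y = trial on which the third success occurs; negative binomial, r=3, p=0.19.
P(Y=19) = C(18,2) · p^3 · (1−p)^16
= 153 · 0.006859 · 0.034337 = 0.03603

0.036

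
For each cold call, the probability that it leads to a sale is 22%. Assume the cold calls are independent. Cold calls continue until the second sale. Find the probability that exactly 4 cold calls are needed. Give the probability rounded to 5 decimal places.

Y = trial on which the second success occurs; negative binomial, r=2, p=0.22.
P(Y=4) = C(3,1) · p^2 · (1−p)^2
= 3 · 0.0484 · 0.6084 = 0.0883397

0.08834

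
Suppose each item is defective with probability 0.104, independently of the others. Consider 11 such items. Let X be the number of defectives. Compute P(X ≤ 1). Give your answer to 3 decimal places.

0.680

X ~ Binomial(11, 0.104); P(X ≤ 1) = Σ C(11,k) p^k (1−p)^(11−k) over k:
  k=0: C(11,0)·0.104^0·0.896^11 = 0.29881
  k=1: C(11,1)·0.104^1·0.896^10 = 0.38151
Total = 0.68032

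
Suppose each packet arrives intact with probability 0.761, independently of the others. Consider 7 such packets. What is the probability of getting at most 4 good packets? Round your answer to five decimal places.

0.22110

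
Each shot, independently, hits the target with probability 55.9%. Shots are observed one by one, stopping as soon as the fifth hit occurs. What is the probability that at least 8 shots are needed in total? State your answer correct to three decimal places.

0.666

Needing more than 7 shots ⇔ fewer than 5 successes in the first 7. With X ~ Binomial(7, 0.559), P(Y > 7) = P(X ≤ 4).
  k=0: C(7,0)·0.559^0·0.441^7 = 0.00324
  k=1: C(7,1)·0.559^1·0.441^6 = 0.02878
  k=2: C(7,2)·0.559^2·0.441^5 = 0.10946
  k=3: C(7,3)·0.559^3·0.441^4 = 0.23124
  k=4: C(7,4)·0.559^4·0.441^3 = 0.29311
P(X ≤ 4) = 0.66583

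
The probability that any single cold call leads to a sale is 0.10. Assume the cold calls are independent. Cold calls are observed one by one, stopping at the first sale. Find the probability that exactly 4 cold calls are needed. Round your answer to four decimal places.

0.0729

Geometric (trials to first success), p = 0.10.
P(Y = 4) = (1−p)^3 · p = 0.729 · 0.10 = 0.072900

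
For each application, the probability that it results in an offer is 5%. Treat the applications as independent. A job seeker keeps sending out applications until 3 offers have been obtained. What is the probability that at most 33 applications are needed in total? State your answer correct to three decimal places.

0.227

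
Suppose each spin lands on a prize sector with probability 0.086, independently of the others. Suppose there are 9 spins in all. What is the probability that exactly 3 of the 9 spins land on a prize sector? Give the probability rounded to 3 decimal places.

X ~ Binomial(n=9, p=0.086).
P(X=3) = C(9,3) · p^3 · (1−p)^6
= 84 · 0.00063606 · 0.58301 = 0.03115

0.031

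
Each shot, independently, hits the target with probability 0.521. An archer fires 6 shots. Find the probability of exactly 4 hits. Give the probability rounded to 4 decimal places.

0.2536

X ~ Binomial(n=6, p=0.521).
P(X=4) = C(6,4) · p^4 · (1−p)^2
= 15 · 0.07368 · 0.22944 = 0.253579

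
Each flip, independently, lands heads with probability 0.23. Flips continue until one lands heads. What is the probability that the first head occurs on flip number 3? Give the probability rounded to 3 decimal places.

Geometric (trials to first success), p = 0.23.
P(Y = 3) = (1−p)^2 · p = 0.5929 · 0.23 = 0.13637

0.136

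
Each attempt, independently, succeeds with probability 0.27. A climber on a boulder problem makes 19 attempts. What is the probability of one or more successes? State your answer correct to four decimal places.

P(at least one) = 1 − P(none) = 1 − (1 − 0.27)^19
= 1 − 0.002530 = 0.997470

0.9975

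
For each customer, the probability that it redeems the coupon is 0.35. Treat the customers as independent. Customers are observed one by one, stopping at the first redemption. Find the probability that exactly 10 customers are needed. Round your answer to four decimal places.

Geometric (trials to first success), p = 0.35.
P(Y = 10) = (1−p)^9 · p = 0.020712 · 0.35 = 0.007249

0.0072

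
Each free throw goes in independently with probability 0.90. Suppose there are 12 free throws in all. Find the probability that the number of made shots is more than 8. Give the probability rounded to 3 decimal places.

0.974

X ~ Binomial(12, 0.90); P(X ≥ 9) = Σ C(12,k) p^k (1−p)^(12−k) over k:
  k=9: C(12,9)·0.90^9·0.10^3 = 0.08523
  k=10: C(12,10)·0.90^10·0.10^2 = 0.23013
  k=11: C(12,11)·0.90^11·0.10^1 = 0.37657
  k=12: C(12,12)·0.90^12·0.10^0 = 0.28243
Total = 0.97436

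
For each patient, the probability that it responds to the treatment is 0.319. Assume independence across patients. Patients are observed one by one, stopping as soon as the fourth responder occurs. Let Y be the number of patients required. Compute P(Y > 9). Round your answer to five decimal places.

0.68512

Needing more than 9 patients ⇔ fewer than 4 successes in the first 9. With X ~ Binomial(9, 0.319), P(Y > 9) = P(X ≤ 3).
  k=0: C(9,0)·0.319^0·0.681^9 = 0.0315010
  k=1: C(9,1)·0.319^1·0.681^8 = 0.1328037
  k=2: C(9,2)·0.319^2·0.681^7 = 0.2488363
  k=3: C(9,3)·0.319^3·0.681^6 = 0.2719781
P(X ≤ 3) = 0.6851190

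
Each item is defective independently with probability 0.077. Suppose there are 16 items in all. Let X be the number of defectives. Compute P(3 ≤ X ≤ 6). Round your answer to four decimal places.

X ~ Binomial(16, 0.077); P(3 ≤ X ≤ 6) = Σ C(16,k) p^k (1−p)^(16−k) over k:
  k=3: C(16,3)·0.077^3·0.923^13 = 0.090216
  k=4: C(16,4)·0.077^4·0.923^12 = 0.024460
  k=5: C(16,5)·0.077^5·0.923^11 = 0.004897
  k=6: C(16,6)·0.077^6·0.923^10 = 0.000749
Total = 0.120322

0.1203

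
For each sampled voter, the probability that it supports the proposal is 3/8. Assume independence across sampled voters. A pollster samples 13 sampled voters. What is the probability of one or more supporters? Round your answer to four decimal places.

P(at least one) = 1 − P(none) = 1 − (1 − 0.375)^13
= 1 − 0.002220 = 0.997780

0.9978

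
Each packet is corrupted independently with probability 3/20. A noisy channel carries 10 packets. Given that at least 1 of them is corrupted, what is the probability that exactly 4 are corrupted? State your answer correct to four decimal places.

X ~ Binomial(10, 0.15). Want P(X=4 | X≥1) = P(X=4) / P(X≥1).
P(X=4) = C(10,4)·0.15^4·0.85^6 = 0.040096
P(X≥1) = 1 − 0.196874 = 0.803126
Ratio = 0.040096 / 0.803126 = 0.049925

0.0499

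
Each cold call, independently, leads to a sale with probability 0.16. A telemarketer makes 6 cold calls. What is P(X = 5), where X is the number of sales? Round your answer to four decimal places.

0.0005

X ~ Binomial(n=6, p=0.16).
P(X=5) = C(6,5) · p^5 · (1−p)^1
= 6 · 0.00010486 · 0.84 = 0.000528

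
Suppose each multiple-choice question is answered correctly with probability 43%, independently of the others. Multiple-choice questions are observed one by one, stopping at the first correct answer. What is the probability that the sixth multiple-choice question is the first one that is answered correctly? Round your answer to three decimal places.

0.026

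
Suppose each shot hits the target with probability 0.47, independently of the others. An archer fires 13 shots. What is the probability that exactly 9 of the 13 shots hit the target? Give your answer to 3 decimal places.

0.063

X ~ Binomial(n=13, p=0.47).
P(X=9) = C(13,9) · p^9 · (1−p)^4
= 715 · 0.0011191 · 0.078905 = 0.06314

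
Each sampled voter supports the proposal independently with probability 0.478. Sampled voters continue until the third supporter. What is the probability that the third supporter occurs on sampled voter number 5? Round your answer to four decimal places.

Y = trial on which the third success occurs; negative binomial, r=3, p=0.478.
P(Y=5) = C(4,2) · p^3 · (1−p)^2
= 6 · 0.10922 · 0.27248 = 0.178557

0.1786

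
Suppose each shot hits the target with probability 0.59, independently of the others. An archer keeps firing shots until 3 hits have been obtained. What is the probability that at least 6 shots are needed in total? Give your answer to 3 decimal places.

Needing more than 5 shots ⇔ fewer than 3 successes in the first 5. With X ~ Binomial(5, 0.59), P(Y > 5) = P(X ≤ 2).
  k=0: C(5,0)·0.59^0·0.41^5 = 0.01159
  k=1: C(5,1)·0.59^1·0.41^4 = 0.08336
  k=2: C(5,2)·0.59^2·0.41^3 = 0.23991
P(X ≤ 2) = 0.33486

0.335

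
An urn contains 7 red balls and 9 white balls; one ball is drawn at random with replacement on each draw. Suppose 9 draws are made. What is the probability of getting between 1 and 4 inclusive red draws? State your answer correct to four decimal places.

0.6450

X ~ Binomial(9, 0.4375); P(1 ≤ X ≤ 4) = Σ C(9,k) p^k (1−p)^(9−k) over k:
  k=1: C(9,1)·0.4375^1·0.5625^8 = 0.039464
  k=2: C(9,2)·0.4375^2·0.5625^7 = 0.122777
  k=3: C(9,3)·0.4375^3·0.5625^6 = 0.222817
  k=4: C(9,4)·0.4375^4·0.5625^5 = 0.259953
Total = 0.645011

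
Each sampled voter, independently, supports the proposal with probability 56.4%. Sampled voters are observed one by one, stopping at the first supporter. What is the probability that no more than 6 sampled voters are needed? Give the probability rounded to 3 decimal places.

Y = number of sampled voters to the first success; geometric, p = 0.564.
P(Y ≤ 6) = 1 − (1−p)^6 = 1 − 0.00687 = 0.99313

0.993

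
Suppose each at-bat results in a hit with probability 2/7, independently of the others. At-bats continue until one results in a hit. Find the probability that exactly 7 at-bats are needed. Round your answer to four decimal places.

0.0379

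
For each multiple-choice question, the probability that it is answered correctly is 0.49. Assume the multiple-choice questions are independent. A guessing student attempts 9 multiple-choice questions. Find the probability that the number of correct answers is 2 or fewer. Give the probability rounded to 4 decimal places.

X ~ Binomial(9, 0.49); P(X ≤ 2) = Σ C(9,k) p^k (1−p)^(9−k) over k:
  k=0: C(9,0)·0.49^0·0.51^9 = 0.002334
  k=1: C(9,1)·0.49^1·0.51^8 = 0.020184
  k=2: C(9,2)·0.49^2·0.51^7 = 0.077569
Total = 0.100086

0.1001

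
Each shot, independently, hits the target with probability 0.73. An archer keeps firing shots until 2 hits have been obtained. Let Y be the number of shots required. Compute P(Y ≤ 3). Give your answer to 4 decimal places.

Finishing within 3 shots ⇔ at least 2 successes in the first 3. With X ~ Binomial(3, 0.73), P(Y ≤ 3) = 1 − P(X ≤ 1).
  k=0: C(3,0)·0.73^0·0.27^3 = 0.019683
  k=1: C(3,1)·0.73^1·0.27^2 = 0.159651
1 − 0.179334 = 0.820666

0.8207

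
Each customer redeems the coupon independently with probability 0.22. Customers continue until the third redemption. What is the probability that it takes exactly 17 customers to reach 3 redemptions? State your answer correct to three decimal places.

0.039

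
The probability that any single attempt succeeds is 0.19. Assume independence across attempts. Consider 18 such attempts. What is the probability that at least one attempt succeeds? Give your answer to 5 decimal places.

0.97747

P(at least one) = 1 − P(none) = 1 − (1 − 0.19)^18
= 1 − 0.0225284 = 0.9774716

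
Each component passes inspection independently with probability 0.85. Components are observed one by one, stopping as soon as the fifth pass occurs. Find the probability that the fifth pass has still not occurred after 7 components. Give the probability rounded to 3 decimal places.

0.074

Needing more than 7 components ⇔ fewer than 5 successes in the first 7. With X ~ Binomial(7, 0.85), P(Y > 7) = P(X ≤ 4).
  k=0: C(7,0)·0.85^0·0.15^7 = 0.00000
  k=1: C(7,1)·0.85^1·0.15^6 = 0.00007
  k=2: C(7,2)·0.85^2·0.15^5 = 0.00115
  k=3: C(7,3)·0.85^3·0.15^4 = 0.01088
  k=4: C(7,4)·0.85^4·0.15^3 = 0.06166
P(X ≤ 4) = 0.07377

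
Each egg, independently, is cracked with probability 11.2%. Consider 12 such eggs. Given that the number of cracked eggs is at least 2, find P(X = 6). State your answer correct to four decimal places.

0.0023

X ~ Binomial(12, 0.112). Want P(X=6 | X≥2) = P(X=6) / P(X≥2).
P(X=6) = C(12,6)·0.112^6·0.888^6 = 0.000894
P(X≥2) = 1 − 0.240412 − 0.363866 = 0.395722
Ratio = 0.000894 / 0.395722 = 0.002260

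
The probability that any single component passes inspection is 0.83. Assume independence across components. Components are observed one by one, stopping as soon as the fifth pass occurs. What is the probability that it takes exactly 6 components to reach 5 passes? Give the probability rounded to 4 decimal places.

Y = trial on which the fifth success occurs; negative binomial, r=5, p=0.83.
P(Y=6) = C(5,4) · p^5 · (1−p)^1
= 5 · 0.3939 · 0.17 = 0.334818

0.3348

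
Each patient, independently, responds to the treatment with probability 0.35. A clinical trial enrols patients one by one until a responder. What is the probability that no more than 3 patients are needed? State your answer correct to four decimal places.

0.7254

Y = number of patients to the first success; geometric, p = 0.35.
P(Y ≤ 3) = 1 − (1−p)^3 = 1 − 0.274625 = 0.725375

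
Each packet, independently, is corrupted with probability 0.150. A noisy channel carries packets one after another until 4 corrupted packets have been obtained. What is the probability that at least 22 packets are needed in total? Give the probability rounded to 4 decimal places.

0.6113

Needing more than 21 packets ⇔ fewer than 4 successes in the first 21. With X ~ Binomial(21, 0.15), P(Y > 21) = P(X ≤ 3).
  k=0: C(21,0)·0.15^0·0.85^21 = 0.032946
  k=1: C(21,1)·0.15^1·0.85^20 = 0.122093
  k=2: C(21,2)·0.15^2·0.85^19 = 0.215457
  k=3: C(21,3)·0.15^3·0.85^18 = 0.240805
P(X ≤ 3) = 0.611301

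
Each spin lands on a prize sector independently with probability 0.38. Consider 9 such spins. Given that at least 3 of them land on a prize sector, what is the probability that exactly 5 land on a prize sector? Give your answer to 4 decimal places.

X ~ Binomial(9, 0.38). Want P(X=5 | X≥3) = P(X=5) / P(X≥3).
P(X=5) = C(9,5)·0.38^5·0.62^4 = 0.147521
P(X≥3) = 1 − 0.013537 − 0.074672 − 0.183068 = 0.728723
Ratio = 0.147521 / 0.728723 = 0.202438

0.2024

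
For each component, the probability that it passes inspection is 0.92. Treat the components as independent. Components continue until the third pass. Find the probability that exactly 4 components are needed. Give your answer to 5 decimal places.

0.18689

Y = trial on which the third success occurs; negative binomial, r=3, p=0.92.
P(Y=4) = C(3,2) · p^3 · (1−p)^1
= 3 · 0.77869 · 0.08 = 0.1868851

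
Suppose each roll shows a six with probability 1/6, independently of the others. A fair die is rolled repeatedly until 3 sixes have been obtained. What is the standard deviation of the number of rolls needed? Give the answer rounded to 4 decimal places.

Y = total rolls until the third success; negative binomial with r=3, p=0.166667.
SD(Y) = √[r(1−p)/p²] = √(90.000000) = 9.486833

9.4868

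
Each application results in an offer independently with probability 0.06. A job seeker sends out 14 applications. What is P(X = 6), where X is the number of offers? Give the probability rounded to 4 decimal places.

X ~ Binomial(n=14, p=0.06).
P(X=6) = C(14,6) · p^6 · (1−p)^8
= 3003 · 4.6656e-08 · 0.60957 = 0.000085

0.0001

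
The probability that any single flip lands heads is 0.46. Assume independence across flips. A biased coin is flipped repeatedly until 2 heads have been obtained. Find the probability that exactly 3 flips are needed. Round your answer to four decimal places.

0.2285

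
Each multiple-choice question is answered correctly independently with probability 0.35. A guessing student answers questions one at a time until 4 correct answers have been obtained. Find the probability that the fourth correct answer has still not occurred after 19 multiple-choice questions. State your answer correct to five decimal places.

Needing more than 19 multiple-choice questions ⇔ fewer than 4 successes in the first 19. With X ~ Binomial(19, 0.35), P(Y > 19) = P(X ≤ 3).
  k=0: C(19,0)·0.35^0·0.65^19 = 0.0002788
  k=1: C(19,1)·0.35^1·0.65^18 = 0.0028527
  k=2: C(19,2)·0.35^2·0.65^17 = 0.0138248
  k=3: C(19,3)·0.35^3·0.65^16 = 0.0421834
P(X ≤ 3) = 0.0591398

0.05914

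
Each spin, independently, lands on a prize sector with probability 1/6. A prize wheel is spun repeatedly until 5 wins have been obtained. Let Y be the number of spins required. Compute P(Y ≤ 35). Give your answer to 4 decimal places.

Finishing within 35 spins ⇔ at least 5 successes in the first 35. With X ~ Binomial(35, 0.166667), P(Y ≤ 35) = 1 − P(X ≤ 4).
  k=0: C(35,0)·0.166667^0·0.833333^35 = 0.001693
  k=1: C(35,1)·0.166667^1·0.833333^34 = 0.011851
  k=2: C(35,2)·0.166667^2·0.833333^33 = 0.040293
  k=3: C(35,3)·0.166667^3·0.833333^32 = 0.088645
  k=4: C(35,4)·0.166667^4·0.833333^31 = 0.141833
1 − 0.284315 = 0.715685

0.7157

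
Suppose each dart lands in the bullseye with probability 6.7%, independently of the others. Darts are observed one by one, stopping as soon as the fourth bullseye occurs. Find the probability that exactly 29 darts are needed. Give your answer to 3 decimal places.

0.012

Y = trial on which the fourth success occurs; negative binomial, r=4, p=0.067.
P(Y=29) = C(28,3) · p^4 · (1−p)^25
= 3276 · 2.0151e-05 · 0.17662 = 0.01166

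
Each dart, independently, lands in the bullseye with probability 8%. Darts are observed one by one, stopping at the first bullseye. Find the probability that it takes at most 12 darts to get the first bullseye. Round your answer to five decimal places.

Y = number of darts to the first success; geometric, p = 0.08.
P(Y ≤ 12) = 1 − (1−p)^12 = 1 − 0.3676664 = 0.6323336

0.63233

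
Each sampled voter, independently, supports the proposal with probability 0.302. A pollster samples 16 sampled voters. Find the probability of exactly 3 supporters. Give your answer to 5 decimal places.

0.14399

X ~ Binomial(n=16, p=0.302).
P(X=3) = C(16,3) · p^3 · (1−p)^13
= 560 · 0.027544 · 0.0093351 = 0.1439890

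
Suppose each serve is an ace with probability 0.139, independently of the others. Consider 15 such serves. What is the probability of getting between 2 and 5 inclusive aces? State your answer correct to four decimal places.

X ~ Binomial(15, 0.139); P(2 ≤ X ≤ 5) = Σ C(15,k) p^k (1−p)^(15−k) over k:
  k=2: C(15,2)·0.139^2·0.861^13 = 0.289908
  k=3: C(15,3)·0.139^3·0.861^12 = 0.202812
  k=4: C(15,4)·0.139^4·0.861^11 = 0.098226
  k=5: C(15,5)·0.139^5·0.861^10 = 0.034887
Total = 0.625833

0.6258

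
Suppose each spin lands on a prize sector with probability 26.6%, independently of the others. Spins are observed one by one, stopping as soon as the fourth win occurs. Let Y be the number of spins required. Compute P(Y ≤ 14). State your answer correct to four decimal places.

Finishing within 14 spins ⇔ at least 4 successes in the first 14. With X ~ Binomial(14, 0.266), P(Y ≤ 14) = 1 − P(X ≤ 3).
  k=0: C(14,0)·0.266^0·0.734^14 = 0.013175
  k=1: C(14,1)·0.266^1·0.734^13 = 0.066843
  k=2: C(14,2)·0.266^2·0.734^12 = 0.157455
  k=3: C(14,3)·0.266^3·0.734^11 = 0.228246
1 − 0.465719 = 0.534281

0.5343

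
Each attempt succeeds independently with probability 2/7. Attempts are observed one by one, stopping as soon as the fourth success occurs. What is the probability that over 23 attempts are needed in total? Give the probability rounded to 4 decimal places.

0.0714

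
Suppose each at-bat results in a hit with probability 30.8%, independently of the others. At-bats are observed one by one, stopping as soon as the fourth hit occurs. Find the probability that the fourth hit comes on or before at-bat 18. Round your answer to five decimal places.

Finishing within 18 at-bats ⇔ at least 4 successes in the first 18. With X ~ Binomial(18, 0.308), P(Y ≤ 18) = 1 − P(X ≤ 3).
  k=0: C(18,0)·0.308^0·0.692^18 = 0.0013241
  k=1: C(18,1)·0.308^1·0.692^17 = 0.0106078
  k=2: C(18,2)·0.308^2·0.692^16 = 0.0401320
  k=3: C(18,3)·0.308^3·0.692^15 = 0.0952651
1 − 0.1473289 = 0.8526711

0.85267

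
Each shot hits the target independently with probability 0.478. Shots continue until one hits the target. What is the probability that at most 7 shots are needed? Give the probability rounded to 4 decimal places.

Y = number of shots to the first success; geometric, p = 0.478.
P(Y ≤ 7) = 1 − (1−p)^7 = 1 − 0.010561 = 0.989439

0.9894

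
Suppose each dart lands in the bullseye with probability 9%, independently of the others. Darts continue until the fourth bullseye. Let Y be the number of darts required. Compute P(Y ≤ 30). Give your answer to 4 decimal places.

0.2825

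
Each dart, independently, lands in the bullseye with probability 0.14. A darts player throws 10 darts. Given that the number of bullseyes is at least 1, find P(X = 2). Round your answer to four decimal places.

X ~ Binomial(10, 0.14). Want P(X=2 | X≥1) = P(X=2) / P(X≥1).
P(X=2) = C(10,2)·0.14^2·0.86^8 = 0.263910
P(X≥1) = 1 − 0.221302 = 0.778698
Ratio = 0.263910 / 0.778698 = 0.338912

0.3389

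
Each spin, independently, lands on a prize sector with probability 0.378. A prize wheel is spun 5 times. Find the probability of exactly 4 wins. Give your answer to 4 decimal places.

X ~ Binomial(n=5, p=0.378).
P(X=4) = C(5,4) · p^4 · (1−p)^1
= 5 · 0.020416 · 0.622 = 0.063493

0.0635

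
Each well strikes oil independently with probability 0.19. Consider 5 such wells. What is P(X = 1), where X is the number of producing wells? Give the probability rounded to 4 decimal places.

X ~ Binomial(n=5, p=0.19).
P(X=1) = C(5,1) · p^1 · (1−p)^4
= 5 · 0.19 · 0.43047 = 0.408944

0.4089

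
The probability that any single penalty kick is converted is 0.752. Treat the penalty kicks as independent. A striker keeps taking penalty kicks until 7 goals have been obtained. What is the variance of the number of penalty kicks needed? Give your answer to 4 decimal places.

Y = total penalty kicks until the seventh success; negative binomial with r=7, p=0.752.
Var(Y) = r(1−p)/p² = 7·0.248 / 0.752² = 3.069828

3.0698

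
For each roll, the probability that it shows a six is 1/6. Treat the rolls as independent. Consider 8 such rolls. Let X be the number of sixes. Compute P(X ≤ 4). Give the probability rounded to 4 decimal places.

0.9954

X ~ Binomial(8, 0.166667); P(X ≤ 4) = Σ C(8,k) p^k (1−p)^(8−k) over k:
  k=0: C(8,0)·0.166667^0·0.833333^8 = 0.232568
  k=1: C(8,1)·0.166667^1·0.833333^7 = 0.372109
  k=2: C(8,2)·0.166667^2·0.833333^6 = 0.260476
  k=3: C(8,3)·0.166667^3·0.833333^5 = 0.104190
  k=4: C(8,4)·0.166667^4·0.833333^4 = 0.026048
Total = 0.995391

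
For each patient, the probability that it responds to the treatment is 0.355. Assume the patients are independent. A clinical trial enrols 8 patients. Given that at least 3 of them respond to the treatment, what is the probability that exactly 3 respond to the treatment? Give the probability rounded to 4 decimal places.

X ~ Binomial(8, 0.355). Want P(X=3 | X≥3) = P(X=3) / P(X≥3).
P(X=3) = C(8,3)·0.355^3·0.645^5 = 0.279687
P(X≥3) = 1 − 0.029956 − 0.131897 − 0.254081 = 0.584065
Ratio = 0.279687 / 0.584065 = 0.478862

0.4789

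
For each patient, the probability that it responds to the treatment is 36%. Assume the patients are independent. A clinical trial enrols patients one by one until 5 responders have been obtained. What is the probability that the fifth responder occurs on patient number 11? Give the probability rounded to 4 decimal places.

Y = trial on which the fifth success occurs; negative binomial, r=5, p=0.36.
P(Y=11) = C(10,4) · p^5 · (1−p)^6
= 210 · 0.0060466 · 0.068719 = 0.087259

0.0873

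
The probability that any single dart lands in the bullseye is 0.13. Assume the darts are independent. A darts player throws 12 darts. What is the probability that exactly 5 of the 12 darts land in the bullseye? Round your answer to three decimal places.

0.011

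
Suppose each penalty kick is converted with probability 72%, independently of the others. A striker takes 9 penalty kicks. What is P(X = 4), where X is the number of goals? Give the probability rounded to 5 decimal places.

0.05828

X ~ Binomial(n=9, p=0.72).
P(X=4) = C(9,4) · p^4 · (1−p)^5
= 126 · 0.26874 · 0.001721 = 0.0582761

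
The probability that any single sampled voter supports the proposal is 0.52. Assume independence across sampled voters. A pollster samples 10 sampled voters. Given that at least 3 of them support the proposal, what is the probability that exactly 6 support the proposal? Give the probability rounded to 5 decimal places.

X ~ Binomial(10, 0.52). Want P(X=6 | X≥3) = P(X=6) / P(X≥3).
P(X=6) = C(10,6)·0.52^6·0.48^4 = 0.2203963
P(X≥3) = 1 − 0.0006493 − 0.0070335 − 0.0342885 = 0.9580287
Ratio = 0.2203963 / 0.9580287 = 0.2300519

0.23005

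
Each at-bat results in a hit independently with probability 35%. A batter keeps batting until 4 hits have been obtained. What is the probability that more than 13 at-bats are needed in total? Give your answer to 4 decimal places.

0.2783

Needing more than 13 at-bats ⇔ fewer than 4 successes in the first 13. With X ~ Binomial(13, 0.35), P(Y > 13) = P(X ≤ 3).
  k=0: C(13,0)·0.35^0·0.65^13 = 0.003697
  k=1: C(13,1)·0.35^1·0.65^12 = 0.025880
  k=2: C(13,2)·0.35^2·0.65^11 = 0.083614
  k=3: C(13,3)·0.35^3·0.65^10 = 0.165084
P(X ≤ 3) = 0.278275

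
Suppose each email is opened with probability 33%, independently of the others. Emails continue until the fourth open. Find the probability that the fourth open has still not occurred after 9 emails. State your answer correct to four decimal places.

Needing more than 9 emails ⇔ fewer than 4 successes in the first 9. With X ~ Binomial(9, 0.33), P(Y > 9) = P(X ≤ 3).
  k=0: C(9,0)·0.33^0·0.67^9 = 0.027207
  k=1: C(9,1)·0.33^1·0.67^8 = 0.120602
  k=2: C(9,2)·0.33^2·0.67^7 = 0.237604
  k=3: C(9,3)·0.33^3·0.67^6 = 0.273067
P(X ≤ 3) = 0.658480

0.6585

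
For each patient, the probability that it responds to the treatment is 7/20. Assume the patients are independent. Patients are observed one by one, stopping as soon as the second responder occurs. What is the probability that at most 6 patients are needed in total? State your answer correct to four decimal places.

Finishing within 6 patients ⇔ at least 2 successes in the first 6. With X ~ Binomial(6, 0.35), P(Y ≤ 6) = 1 − P(X ≤ 1).
  k=0: C(6,0)·0.35^0·0.65^6 = 0.075419
  k=1: C(6,1)·0.35^1·0.65^5 = 0.243661
1 − 0.319080 = 0.680920

0.6809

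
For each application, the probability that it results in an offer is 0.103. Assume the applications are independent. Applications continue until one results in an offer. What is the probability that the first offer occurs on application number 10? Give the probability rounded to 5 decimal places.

0.03872

Geometric (trials to first success), p = 0.103.
P(Y = 10) = (1−p)^9 · p = 0.37595 · 0.103 = 0.0387230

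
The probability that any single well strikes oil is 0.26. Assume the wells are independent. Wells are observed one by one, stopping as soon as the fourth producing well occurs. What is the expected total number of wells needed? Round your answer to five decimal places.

15.38462

Y = total wells until the fourth success; negative binomial with r=4, p=0.26.
E[Y] = r / p = 4 / 0.26 = 15.3846154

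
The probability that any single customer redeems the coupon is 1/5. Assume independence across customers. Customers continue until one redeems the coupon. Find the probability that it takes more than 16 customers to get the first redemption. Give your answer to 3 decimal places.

0.028

Y = number of customers to the first success; geometric, p = 0.20.
P(Y > 16) = P(first 16 all fail) = (1−p)^16 = 0.02815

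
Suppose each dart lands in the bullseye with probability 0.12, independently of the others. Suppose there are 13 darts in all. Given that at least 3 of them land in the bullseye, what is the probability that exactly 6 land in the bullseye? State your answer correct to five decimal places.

X ~ Binomial(13, 0.12). Want P(X=6 | X≥3) = P(X=6) / P(X≥3).
P(X=6) = C(13,6)·0.12^6·0.88^7 = 0.0020940
P(X≥3) = 1 − 0.1897906 − 0.3364470 − 0.2752748 = 0.1984876
Ratio = 0.0020940 / 0.1984876 = 0.0105499

0.01055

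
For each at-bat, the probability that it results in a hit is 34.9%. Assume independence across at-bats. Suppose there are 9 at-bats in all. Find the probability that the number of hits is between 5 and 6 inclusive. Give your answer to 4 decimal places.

0.1590

X ~ Binomial(9, 0.349); P(5 ≤ X ≤ 6) = Σ C(9,k) p^k (1−p)^(9−k) over k:
  k=5: C(9,5)·0.349^5·0.651^4 = 0.117171
  k=6: C(9,6)·0.349^6·0.651^3 = 0.041877
Total = 0.159048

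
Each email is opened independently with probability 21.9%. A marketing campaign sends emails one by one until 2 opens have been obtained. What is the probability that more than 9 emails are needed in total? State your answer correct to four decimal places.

0.3809

Needing more than 9 emails ⇔ fewer than 2 successes in the first 9. With X ~ Binomial(9, 0.219), P(Y > 9) = P(X ≤ 1).
  k=0: C(9,0)·0.219^0·0.781^9 = 0.108108
  k=1: C(9,1)·0.219^1·0.781^8 = 0.272832
P(X ≤ 1) = 0.380940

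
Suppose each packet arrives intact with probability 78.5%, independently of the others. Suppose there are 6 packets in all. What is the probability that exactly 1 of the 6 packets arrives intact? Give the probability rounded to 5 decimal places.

0.00216

X ~ Binomial(n=6, p=0.785).
P(X=1) = C(6,1) · p^1 · (1−p)^5
= 6 · 0.785 · 0.0004594 = 0.0021638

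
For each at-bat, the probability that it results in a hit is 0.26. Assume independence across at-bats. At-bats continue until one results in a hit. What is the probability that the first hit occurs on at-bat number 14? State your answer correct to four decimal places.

0.0052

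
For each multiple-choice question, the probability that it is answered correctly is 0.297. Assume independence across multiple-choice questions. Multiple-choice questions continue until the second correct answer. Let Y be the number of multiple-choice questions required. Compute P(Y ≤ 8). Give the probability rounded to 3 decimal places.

0.739

Finishing within 8 multiple-choice questions ⇔ at least 2 successes in the first 8. With X ~ Binomial(8, 0.297), P(Y ≤ 8) = 1 − P(X ≤ 1).
  k=0: C(8,0)·0.297^0·0.703^8 = 0.05965
  k=1: C(8,1)·0.297^1·0.703^7 = 0.20162
1 − 0.26127 = 0.73873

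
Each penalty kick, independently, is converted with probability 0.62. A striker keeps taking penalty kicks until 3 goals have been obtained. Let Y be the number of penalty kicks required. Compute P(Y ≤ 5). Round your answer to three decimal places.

0.717

Finishing within 5 penalty kicks ⇔ at least 3 successes in the first 5. With X ~ Binomial(5, 0.62), P(Y ≤ 5) = 1 − P(X ≤ 2).
  k=0: C(5,0)·0.62^0·0.38^5 = 0.00792
  k=1: C(5,1)·0.62^1·0.38^4 = 0.06464
  k=2: C(5,2)·0.62^2·0.38^3 = 0.21093
1 − 0.28349 = 0.71651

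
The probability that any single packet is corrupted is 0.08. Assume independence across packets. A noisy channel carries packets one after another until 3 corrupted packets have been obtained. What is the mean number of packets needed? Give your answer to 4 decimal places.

37.5000

Y = total packets until the third success; negative binomial with r=3, p=0.08.
E[Y] = r / p = 3 / 0.08 = 37.500000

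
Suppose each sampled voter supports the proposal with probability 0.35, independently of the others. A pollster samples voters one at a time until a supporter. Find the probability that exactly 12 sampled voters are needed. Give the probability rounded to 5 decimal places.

Geometric (trials to first success), p = 0.35.
P(Y = 12) = (1−p)^11 · p = 0.0087508 · 0.35 = 0.0030628

0.00306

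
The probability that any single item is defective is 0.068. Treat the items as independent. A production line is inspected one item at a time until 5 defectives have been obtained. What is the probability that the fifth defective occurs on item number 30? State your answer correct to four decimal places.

Y = trial on which the fifth success occurs; negative binomial, r=5, p=0.068.
P(Y=30) = C(29,4) · p^5 · (1−p)^25
= 23751 · 1.4539e-06 · 0.17195 = 0.005938

0.0059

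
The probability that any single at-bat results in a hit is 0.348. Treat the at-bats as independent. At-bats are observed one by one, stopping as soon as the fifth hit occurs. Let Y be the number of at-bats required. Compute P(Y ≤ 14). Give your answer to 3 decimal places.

0.571

Finishing within 14 at-bats ⇔ at least 5 successes in the first 14. With X ~ Binomial(14, 0.348), P(Y ≤ 14) = 1 − P(X ≤ 4).
  k=0: C(14,0)·0.348^0·0.652^14 = 0.00251
  k=1: C(14,1)·0.348^1·0.652^13 = 0.01875
  k=2: C(14,2)·0.348^2·0.652^12 = 0.06504
  k=3: C(14,3)·0.348^3·0.652^11 = 0.13886
  k=4: C(14,4)·0.348^4·0.652^10 = 0.20381
1 − 0.42896 = 0.57104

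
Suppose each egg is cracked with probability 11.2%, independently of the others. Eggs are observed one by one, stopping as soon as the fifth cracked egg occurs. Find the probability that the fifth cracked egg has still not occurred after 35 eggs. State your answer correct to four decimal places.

0.6457

Needing more than 35 eggs ⇔ fewer than 5 successes in the first 35. With X ~ Binomial(35, 0.112), P(Y > 35) = P(X ≤ 4).
  k=0: C(35,0)·0.112^0·0.888^35 = 0.015648
  k=1: C(35,1)·0.112^1·0.888^34 = 0.069076
  k=2: C(35,2)·0.112^2·0.888^33 = 0.148109
  k=3: C(35,3)·0.112^3·0.888^32 = 0.205484
  k=4: C(35,4)·0.112^4·0.888^31 = 0.207335
P(X ≤ 4) = 0.645652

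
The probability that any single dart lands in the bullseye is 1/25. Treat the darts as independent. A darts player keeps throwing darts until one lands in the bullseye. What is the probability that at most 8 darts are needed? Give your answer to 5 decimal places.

Y = number of darts to the first success; geometric, p = 0.04.
P(Y ≤ 8) = 1 − (1−p)^8 = 1 − 0.7213896 = 0.2786104

0.27861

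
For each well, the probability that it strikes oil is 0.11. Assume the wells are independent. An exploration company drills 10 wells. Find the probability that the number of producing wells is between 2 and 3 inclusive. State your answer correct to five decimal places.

0.28499

X ~ Binomial(10, 0.11); P(2 ≤ X ≤ 3) = Σ C(10,k) p^k (1−p)^(10−k) over k:
  k=2: C(10,2)·0.11^2·0.89^8 = 0.2143473
  k=3: C(10,3)·0.11^3·0.89^7 = 0.0706463
Total = 0.2849935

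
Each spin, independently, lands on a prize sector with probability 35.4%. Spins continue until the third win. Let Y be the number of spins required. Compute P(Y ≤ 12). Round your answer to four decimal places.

0.8553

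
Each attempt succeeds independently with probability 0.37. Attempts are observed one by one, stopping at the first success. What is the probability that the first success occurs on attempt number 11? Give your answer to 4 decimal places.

Geometric (trials to first success), p = 0.37.
P(Y = 11) = (1−p)^10 · p = 0.0098493 · 0.37 = 0.003644

0.0036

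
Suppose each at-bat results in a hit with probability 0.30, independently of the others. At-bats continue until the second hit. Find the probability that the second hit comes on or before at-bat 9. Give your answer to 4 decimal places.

0.8040

Finishing within 9 at-bats ⇔ at least 2 successes in the first 9. With X ~ Binomial(9, 0.30), P(Y ≤ 9) = 1 − P(X ≤ 1).
  k=0: C(9,0)·0.30^0·0.70^9 = 0.040354
  k=1: C(9,1)·0.30^1·0.70^8 = 0.155650
1 − 0.196003 = 0.803997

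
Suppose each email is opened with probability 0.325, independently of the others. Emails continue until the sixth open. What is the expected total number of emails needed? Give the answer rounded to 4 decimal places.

18.4615

Y = total emails until the sixth success; negative binomial with r=6, p=0.325.
E[Y] = r / p = 6 / 0.325 = 18.461538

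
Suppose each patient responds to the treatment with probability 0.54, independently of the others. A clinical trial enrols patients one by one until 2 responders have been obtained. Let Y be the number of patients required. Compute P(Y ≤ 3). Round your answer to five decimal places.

Finishing within 3 patients ⇔ at least 2 successes in the first 3. With X ~ Binomial(3, 0.54), P(Y ≤ 3) = 1 − P(X ≤ 1).
  k=0: C(3,0)·0.54^0·0.46^3 = 0.0973360
  k=1: C(3,1)·0.54^1·0.46^2 = 0.3427920
1 − 0.4401280 = 0.5598720

0.55987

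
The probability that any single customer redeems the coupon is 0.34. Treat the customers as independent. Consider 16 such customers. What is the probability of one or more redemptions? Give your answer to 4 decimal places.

0.9987

P(at least one) = 1 − P(none) = 1 − (1 − 0.34)^16
= 1 − 0.001296 = 0.998704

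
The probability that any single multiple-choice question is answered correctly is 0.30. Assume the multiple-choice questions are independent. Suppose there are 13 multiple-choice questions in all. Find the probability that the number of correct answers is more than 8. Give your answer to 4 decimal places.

X ~ Binomial(13, 0.30); P(X ≥ 9) = Σ C(13,k) p^k (1−p)^(13−k) over k:
  k=9: C(13,9)·0.30^9·0.70^4 = 0.003379
  k=10: C(13,10)·0.30^10·0.70^3 = 0.000579
  k=11: C(13,11)·0.30^11·0.70^2 = 0.000068
  k=12: C(13,12)·0.30^12·0.70^1 = 0.000005
  k=13: C(13,13)·0.30^13·0.70^0 = 0.000000
Total = 0.004031

0.0040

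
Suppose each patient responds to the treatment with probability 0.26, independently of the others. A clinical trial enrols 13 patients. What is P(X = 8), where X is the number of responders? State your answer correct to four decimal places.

X ~ Binomial(n=13, p=0.26).
P(X=8) = C(13,8) · p^8 · (1−p)^5
= 1287 · 2.0883e-05 · 0.2219 = 0.005964

0.0060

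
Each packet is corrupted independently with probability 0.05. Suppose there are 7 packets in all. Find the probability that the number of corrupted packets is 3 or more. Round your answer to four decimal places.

0.0038

X ~ Binomial(7, 0.05); P(X ≥ 3) = Σ C(7,k) p^k (1−p)^(7−k) over k:
  k=3: C(7,3)·0.05^3·0.95^4 = 0.003563
  k=4: C(7,4)·0.05^4·0.95^3 = 0.000188
  k=5: C(7,5)·0.05^5·0.95^2 = 0.000006
  k=6: C(7,6)·0.05^6·0.95^1 = 0.000000
  k=7: C(7,7)·0.05^7·0.95^0 = 0.000000
Total = 0.003757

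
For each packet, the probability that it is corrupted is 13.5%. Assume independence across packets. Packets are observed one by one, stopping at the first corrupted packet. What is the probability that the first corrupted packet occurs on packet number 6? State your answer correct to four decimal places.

Geometric (trials to first success), p = 0.135.
P(Y = 6) = (1−p)^5 · p = 0.48426 · 0.135 = 0.065375

0.0654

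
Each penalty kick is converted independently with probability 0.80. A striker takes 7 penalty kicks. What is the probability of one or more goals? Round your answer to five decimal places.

0.99999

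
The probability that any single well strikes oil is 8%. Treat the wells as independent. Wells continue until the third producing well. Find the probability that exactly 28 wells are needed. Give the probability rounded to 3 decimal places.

Y = trial on which the third success occurs; negative binomial, r=3, p=0.08.
P(Y=28) = C(27,2) · p^3 · (1−p)^25
= 351 · 0.000512 · 0.12436 = 0.02235

0.022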